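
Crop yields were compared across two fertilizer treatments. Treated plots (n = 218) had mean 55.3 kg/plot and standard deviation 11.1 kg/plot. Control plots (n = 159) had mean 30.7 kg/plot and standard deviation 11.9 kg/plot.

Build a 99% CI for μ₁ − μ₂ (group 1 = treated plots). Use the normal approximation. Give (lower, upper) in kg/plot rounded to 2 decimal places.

(21.49, 27.71)

Standard errors of each mean: 11.1/√218 = 0.7518 and 11.9/√159 = 0.9437.
SE(x̄₁ − x̄₂) = √(0.7518² + 0.9437²) = 1.2066 for independent samples with unequal variances.
With z* = 2.576, the margin is 2.576 × 1.2066 = 3.1082.
x̄₁ − x̄₂ = 55.3 − 30.7 = 24.6000; the interval is 24.6000 ± 3.1082 = (21.49, 27.71).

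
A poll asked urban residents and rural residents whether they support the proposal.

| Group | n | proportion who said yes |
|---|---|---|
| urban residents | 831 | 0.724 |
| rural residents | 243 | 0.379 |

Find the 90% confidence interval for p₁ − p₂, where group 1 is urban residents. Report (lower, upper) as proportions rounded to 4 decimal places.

Each SE is √(p̂(1−p̂)/n): √(0.7240·0.2760/831) = 0.01551 and √(0.3790·0.6210/243) = 0.03112.
SE(p̂₁ − p̂₂) = √(SE₁² + SE₂²) = √(0.0002405601 + 0.0009684544) = 0.03477, since the two samples are independent.
At 90% confidence z* = 1.645; margin = 1.645 × 0.03477 = 0.05720.
The difference is 0.7240 − 0.3790 = 0.3450, so the interval is 0.3450 ± 0.05720 = (0.2878, 0.4022).

(0.2878, 0.4022)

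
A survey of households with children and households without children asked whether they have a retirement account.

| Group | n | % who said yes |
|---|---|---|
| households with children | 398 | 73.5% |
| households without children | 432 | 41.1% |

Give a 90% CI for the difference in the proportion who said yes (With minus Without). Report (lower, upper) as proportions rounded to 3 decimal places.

Each SE is √(p̂(1−p̂)/n): √(0.7350·0.2650/398) = 0.02212 and √(0.4110·0.5890/432) = 0.02367.
SE(p̂₁ − p̂₂) = √(SE₁² + SE₂²) = √(0.0004892944 + 0.0005602689) = 0.03240, since the two samples are independent.
At 90% confidence z* = 1.645; margin = 1.645 × 0.03240 = 0.05330.
The difference is 0.7350 − 0.4110 = 0.3240, so the interval is 0.3240 ± 0.05330 = (0.271, 0.377).

(0.271, 0.377)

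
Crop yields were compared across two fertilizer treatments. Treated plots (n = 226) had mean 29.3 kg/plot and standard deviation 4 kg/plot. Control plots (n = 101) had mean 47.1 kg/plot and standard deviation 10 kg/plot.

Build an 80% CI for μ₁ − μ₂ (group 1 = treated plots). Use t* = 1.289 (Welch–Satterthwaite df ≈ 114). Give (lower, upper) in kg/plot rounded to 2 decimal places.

SE₁ = s₁/√n₁ = 4/√226 = 0.2661; SE₂ = 10/√101 = 0.9950.
Independent samples, unequal variances: SE_diff = √(SE₁² + SE₂²) = √(0.07080921 + 0.990025) = 1.0300.
t* = 1.289, so margin of error = 1.289 × 1.0300 = 1.3277.
Difference in means = 29.3 − 47.1 = -17.8000.
-17.8000 ± 1.3277 → (-19.13, -16.47).

(-19.13, -16.47)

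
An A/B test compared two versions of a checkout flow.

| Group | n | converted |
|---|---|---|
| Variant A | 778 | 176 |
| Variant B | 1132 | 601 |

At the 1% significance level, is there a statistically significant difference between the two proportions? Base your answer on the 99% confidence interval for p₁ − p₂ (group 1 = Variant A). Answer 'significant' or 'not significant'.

significant

p̂₁ = 176/778 = 0.2262 and p̂₂ = 601/1132 = 0.5309.
SE₁ = √(p̂₁(1−p̂₁)/n₁) = √(0.2262·0.7738/778) = 0.01500; SE₂ = √(0.5309·0.4691/1132) = 0.01483.
Independent samples: SE of the difference = √(SE₁² + SE₂²) = √(0.000225 + 0.0002199289) = 0.02109.
z* for 99% confidence is 2.576, so the margin of error is 2.576 × 0.02109 = 0.05433.
Point estimate p̂₁ − p̂₂ = 0.2262 − 0.5309 = -0.3047.
-0.3047 ± 0.05433 → (-0.35903, -0.25037).
The interval (-0.35903, -0.25037) does not contain 0, so the difference is significant.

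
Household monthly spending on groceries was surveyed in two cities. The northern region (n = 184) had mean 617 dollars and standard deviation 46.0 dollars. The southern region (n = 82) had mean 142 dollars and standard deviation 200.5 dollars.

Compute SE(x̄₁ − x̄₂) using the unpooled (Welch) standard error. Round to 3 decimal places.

22.400

Standard errors of each mean: 46.0/√184 = 3.3912 and 200.5/√82 = 22.1415.
SE(x̄₁ − x̄₂) = √(3.3912² + 22.1415²) = 22.3997 for independent samples with unequal variances.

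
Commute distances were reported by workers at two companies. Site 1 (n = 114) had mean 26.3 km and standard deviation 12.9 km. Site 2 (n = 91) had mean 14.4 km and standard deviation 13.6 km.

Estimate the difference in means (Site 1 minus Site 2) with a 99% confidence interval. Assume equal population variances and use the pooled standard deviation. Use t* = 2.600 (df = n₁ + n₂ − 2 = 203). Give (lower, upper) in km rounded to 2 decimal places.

s_p = √[((n₁−1)s₁² + (n₂−1)s₂²)/(n₁+n₂−2)] = √[(113·12.9² + 90·13.6²)/203] = 13.2149.
SE = 13.2149·√(1/114 + 1/91) = 1.8577.
With t* = 2.600, margin = 2.600 × 1.8577 = 4.8300.
x̄₁ − x̄₂ = 26.3 − 14.4 = 11.9000; interval 11.9000 ± 4.8300 = (7.07, 16.73).

(7.07, 16.73)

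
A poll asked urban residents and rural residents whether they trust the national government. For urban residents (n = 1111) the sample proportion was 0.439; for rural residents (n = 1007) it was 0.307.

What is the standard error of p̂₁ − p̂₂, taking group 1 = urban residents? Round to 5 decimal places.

0.02081

SE₁ = √(p̂₁(1−p̂₁)/n₁) = √(0.4390·0.5610/1111) = 0.01489; SE₂ = √(0.3070·0.6930/1007) = 0.01454.
Independent samples: SE of the difference = √(SE₁² + SE₂²) = √(0.0002217121 + 0.0002114116) = 0.02081.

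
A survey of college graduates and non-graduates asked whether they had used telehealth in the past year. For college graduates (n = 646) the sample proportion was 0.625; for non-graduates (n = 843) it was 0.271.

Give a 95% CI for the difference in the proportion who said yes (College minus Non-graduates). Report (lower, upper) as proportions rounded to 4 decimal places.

(0.3061, 0.4019)

Each SE is √(p̂(1−p̂)/n): √(0.6250·0.3750/646) = 0.01905 and √(0.2710·0.7290/843) = 0.01531.
SE(p̂₁ − p̂₂) = √(SE₁² + SE₂²) = √(0.0003629025 + 0.0002343961) = 0.02444, since the two samples are independent.
At 95% confidence z* = 1.960; margin = 1.960 × 0.02444 = 0.04790.
The difference is 0.6250 − 0.2710 = 0.3540, so the interval is 0.3540 ± 0.04790 = (0.3061, 0.4019).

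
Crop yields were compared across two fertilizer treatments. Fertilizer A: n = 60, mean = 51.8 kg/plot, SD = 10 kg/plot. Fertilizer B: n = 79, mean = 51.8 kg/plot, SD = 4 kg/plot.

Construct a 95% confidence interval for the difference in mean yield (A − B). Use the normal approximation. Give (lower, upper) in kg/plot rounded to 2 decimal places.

Standard errors of each mean: 10/√60 = 1.2910 and 4/√79 = 0.4500.
SE(x̄₁ − x̄₂) = √(1.2910² + 0.4500²) = 1.3672 for independent samples with unequal variances.
With z* = 1.960, the margin is 1.960 × 1.3672 = 2.6797.
x̄₁ − x̄₂ = 51.8 − 51.8 = 0.0000; the interval is 0.0000 ± 2.6797 = (-2.68, 2.68).

(-2.68, 2.68)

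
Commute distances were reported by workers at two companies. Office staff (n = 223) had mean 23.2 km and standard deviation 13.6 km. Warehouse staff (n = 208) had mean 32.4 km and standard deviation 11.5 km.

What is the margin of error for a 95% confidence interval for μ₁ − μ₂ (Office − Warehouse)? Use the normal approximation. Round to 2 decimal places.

2.37

SE₁ = s₁/√n₁ = 13.6/√223 = 0.9107; SE₂ = 11.5/√208 = 0.7974.
Independent samples, unequal variances: SE_diff = √(SE₁² + SE₂²) = √(0.82937449 + 0.63584676) = 1.2105.
z* = 1.960, so margin of error = 1.960 × 1.2105 = 2.3726.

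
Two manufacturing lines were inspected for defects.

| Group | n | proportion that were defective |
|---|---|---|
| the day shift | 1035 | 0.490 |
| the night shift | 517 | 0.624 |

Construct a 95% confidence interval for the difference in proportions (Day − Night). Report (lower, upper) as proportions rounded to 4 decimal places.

(-0.1857, -0.0823)

SE₁ = √(p̂₁(1−p̂₁)/n₁) = √(0.4900·0.5100/1035) = 0.01554; SE₂ = √(0.6240·0.3760/517) = 0.02130.
Independent samples: SE of the difference = √(SE₁² + SE₂²) = √(0.0002414916 + 0.00045369) = 0.02637.
z* for 95% confidence is 1.960, so the margin of error is 1.960 × 0.02637 = 0.05169.
Point estimate p̂₁ − p̂₂ = 0.4900 − 0.6240 = -0.1340.
-0.1340 ± 0.05169 → (-0.1857, -0.0823).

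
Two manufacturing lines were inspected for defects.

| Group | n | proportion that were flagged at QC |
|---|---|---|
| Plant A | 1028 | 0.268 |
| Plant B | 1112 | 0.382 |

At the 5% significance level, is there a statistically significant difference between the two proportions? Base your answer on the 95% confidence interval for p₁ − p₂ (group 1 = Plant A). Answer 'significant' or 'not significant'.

significant

SE₁ = √(p̂₁(1−p̂₁)/n₁) = √(0.2680·0.7320/1028) = 0.01381; SE₂ = √(0.3820·0.6180/1112) = 0.01457.
Independent samples: SE of the difference = √(SE₁² + SE₂²) = √(0.0001907161 + 0.0002122849) = 0.02007.
z* for 95% confidence is 1.960, so the margin of error is 1.960 × 0.02007 = 0.03934.
Point estimate p̂₁ − p̂₂ = 0.2680 − 0.3820 = -0.1140.
-0.1140 ± 0.03934 → (-0.15334, -0.07466).
The interval (-0.15334, -0.07466) does not contain 0, so the difference is significant.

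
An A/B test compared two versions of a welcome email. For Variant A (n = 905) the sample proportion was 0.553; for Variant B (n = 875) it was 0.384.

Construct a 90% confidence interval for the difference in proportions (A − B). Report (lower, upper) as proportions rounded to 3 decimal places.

SE₁ = √(p̂₁(1−p̂₁)/n₁) = √(0.5530·0.4470/905) = 0.01653; SE₂ = √(0.3840·0.6160/875) = 0.01644.
Independent samples: SE of the difference = √(SE₁² + SE₂²) = √(0.0002732409 + 0.0002702736) = 0.02331.
z* for 90% confidence is 1.645, so the margin of error is 1.645 × 0.02331 = 0.03834.
Point estimate p̂₁ − p̂₂ = 0.5530 − 0.3840 = 0.1690.
0.1690 ± 0.03834 → (0.131, 0.207).

(0.131, 0.207)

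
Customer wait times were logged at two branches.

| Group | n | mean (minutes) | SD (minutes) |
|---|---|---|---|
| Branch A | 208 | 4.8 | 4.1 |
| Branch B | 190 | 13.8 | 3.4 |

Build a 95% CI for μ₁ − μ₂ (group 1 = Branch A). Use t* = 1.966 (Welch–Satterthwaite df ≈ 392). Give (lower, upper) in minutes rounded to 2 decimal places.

(-9.74, -8.26)

SE₁ = s₁/√n₁ = 4.1/√208 = 0.2843; SE₂ = 3.4/√190 = 0.2467.
Independent samples, unequal variances: SE_diff = √(SE₁² + SE₂²) = √(0.08082649 + 0.06086089) = 0.3764.
t* = 1.966, so margin of error = 1.966 × 0.3764 = 0.7400.
Difference in means = 4.8 − 13.8 = -9.0000.
-9.0000 ± 0.7400 → (-9.74, -8.26).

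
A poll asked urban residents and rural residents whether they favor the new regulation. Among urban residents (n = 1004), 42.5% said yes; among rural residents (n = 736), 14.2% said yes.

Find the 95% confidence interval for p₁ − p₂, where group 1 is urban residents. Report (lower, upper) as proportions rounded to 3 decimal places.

Each SE is √(p̂(1−p̂)/n): √(0.4250·0.5750/1004) = 0.01560 and √(0.1420·0.8580/736) = 0.01287.
SE(p̂₁ − p̂₂) = √(SE₁² + SE₂²) = √(0.00024336 + 0.0001656369) = 0.02022, since the two samples are independent.
At 95% confidence z* = 1.960; margin = 1.960 × 0.02022 = 0.03963.
The difference is 0.4250 − 0.1420 = 0.2830, so the interval is 0.2830 ± 0.03963 = (0.243, 0.323).

(0.243, 0.323)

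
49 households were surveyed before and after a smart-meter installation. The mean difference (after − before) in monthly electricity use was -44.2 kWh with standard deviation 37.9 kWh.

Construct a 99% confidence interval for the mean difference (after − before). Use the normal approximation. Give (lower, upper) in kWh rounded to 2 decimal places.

(-58.15, -30.25)

Paired design: SE = s_d/√n = 37.9/√49 = 5.4143.
z* = 2.576; margin of error = 2.576 × 5.4143 = 13.9472.
-44.2 ± 13.9472 → (-58.15, -30.25).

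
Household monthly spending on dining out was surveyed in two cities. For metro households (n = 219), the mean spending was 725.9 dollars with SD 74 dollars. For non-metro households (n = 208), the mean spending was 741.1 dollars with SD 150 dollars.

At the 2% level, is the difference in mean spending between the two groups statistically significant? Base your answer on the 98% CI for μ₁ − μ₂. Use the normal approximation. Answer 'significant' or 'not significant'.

not significant

Standard errors of each mean: 74/√219 = 5.0005 and 150/√208 = 10.4006.
SE(x̄₁ − x̄₂) = √(5.0005² + 10.4006²) = 11.5403 for independent samples with unequal variances.
With z* = 2.326, the margin is 2.326 × 11.5403 = 26.8427.
x̄₁ − x̄₂ = 725.9 − 741.1 = -15.2000; the interval is -15.2000 ± 26.8427 = (-42.0427, 11.6427).
The interval (-42.0427, 11.6427) contains 0, so the difference is not significant.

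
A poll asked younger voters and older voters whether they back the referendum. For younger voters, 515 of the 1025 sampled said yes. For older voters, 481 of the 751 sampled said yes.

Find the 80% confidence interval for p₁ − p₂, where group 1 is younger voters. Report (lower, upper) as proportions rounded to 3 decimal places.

(-0.168, -0.108)

Sample proportions: 515/1025 = 0.5024, 481/751 = 0.6405.
Each SE is √(p̂(1−p̂)/n): √(0.5024·0.4976/1025) = 0.01562 and √(0.6405·0.3595/751) = 0.01751.
SE(p̂₁ − p̂₂) = √(SE₁² + SE₂²) = √(0.0002439844 + 0.0003066001) = 0.02346, since the two samples are independent.
At 80% confidence z* = 1.282; margin = 1.282 × 0.02346 = 0.03008.
The difference is 0.5024 − 0.6405 = -0.1381, so the interval is -0.1381 ± 0.03008 = (-0.168, -0.108).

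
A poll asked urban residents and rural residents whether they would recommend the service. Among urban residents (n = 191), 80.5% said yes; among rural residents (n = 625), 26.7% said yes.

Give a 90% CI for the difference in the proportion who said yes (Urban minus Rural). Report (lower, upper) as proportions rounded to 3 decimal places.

(0.483, 0.593)

Each SE is √(p̂(1−p̂)/n): √(0.8050·0.1950/191) = 0.02867 and √(0.2670·0.7330/625) = 0.01770.
SE(p̂₁ − p̂₂) = √(SE₁² + SE₂²) = √(0.0008219689 + 0.00031329) = 0.03369, since the two samples are independent.
At 90% confidence z* = 1.645; margin = 1.645 × 0.03369 = 0.05542.
The difference is 0.8050 − 0.2670 = 0.5380, so the interval is 0.5380 ± 0.05542 = (0.483, 0.593).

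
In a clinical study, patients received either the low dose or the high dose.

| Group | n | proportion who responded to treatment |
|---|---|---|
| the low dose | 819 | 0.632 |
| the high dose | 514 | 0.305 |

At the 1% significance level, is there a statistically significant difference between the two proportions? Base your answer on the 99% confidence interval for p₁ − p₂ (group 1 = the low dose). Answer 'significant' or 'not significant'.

significant

The two standard errors are √(0.6320×0.3680/819) = 0.01685 and √(0.3050×0.6950/514) = 0.02031.
Because the samples are independent, SE_diff = √(0.01685² + 0.02031²) = 0.02639.
Using z* = 2.576 for 99%, ME = 2.576 × 0.02639 = 0.06798.
p̂₁ − p̂₂ = 0.3270; interval 0.3270 ± 0.06798 gives (0.25902, 0.39498).
The interval (0.25902, 0.39498) does not contain 0, so the difference is significant.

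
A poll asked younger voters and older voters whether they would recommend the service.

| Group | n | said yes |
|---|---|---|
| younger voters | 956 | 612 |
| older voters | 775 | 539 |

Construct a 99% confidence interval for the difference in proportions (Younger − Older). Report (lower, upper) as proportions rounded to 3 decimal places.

p̂₁ = 612/956 = 0.6402 and p̂₂ = 539/775 = 0.6955.
SE₁ = √(p̂₁(1−p̂₁)/n₁) = √(0.6402·0.3598/956) = 0.01552; SE₂ = √(0.6955·0.3045/775) = 0.01653.
Independent samples: SE of the difference = √(SE₁² + SE₂²) = √(0.0002408704 + 0.0002732409) = 0.02267.
z* for 99% confidence is 2.576, so the margin of error is 2.576 × 0.02267 = 0.05840.
Point estimate p̂₁ − p̂₂ = 0.6402 − 0.6955 = -0.0553.
-0.0553 ± 0.05840 → (-0.114, 0.003).

(-0.114, 0.003)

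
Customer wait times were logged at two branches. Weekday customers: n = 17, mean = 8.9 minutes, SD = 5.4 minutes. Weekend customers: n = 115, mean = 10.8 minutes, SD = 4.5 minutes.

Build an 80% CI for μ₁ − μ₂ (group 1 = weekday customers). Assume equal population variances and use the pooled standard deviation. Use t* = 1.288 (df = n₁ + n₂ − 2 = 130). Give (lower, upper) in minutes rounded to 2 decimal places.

Pooled variance s_p² = [16·5.4² + 114·4.5²] / (17+115−2) = 21.3466, so s_p = 4.6202.
SE_diff = s_p·√(1/n₁ + 1/n₂) = 4.6202·√(1/17 + 1/115) = 1.2005.
t* = 1.288; margin = 1.288 × 1.2005 = 1.5462.
Difference = 8.9 − 10.8 = -1.9000.
-1.9000 ± 1.5462 → (-3.45, -0.35).

(-3.45, -0.35)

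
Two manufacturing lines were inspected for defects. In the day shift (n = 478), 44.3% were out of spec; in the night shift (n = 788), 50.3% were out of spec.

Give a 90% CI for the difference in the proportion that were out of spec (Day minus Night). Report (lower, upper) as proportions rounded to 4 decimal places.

(-0.1075, -0.0125)

SE₁ = √(p̂₁(1−p̂₁)/n₁) = √(0.4430·0.5570/478) = 0.02272; SE₂ = √(0.5030·0.4970/788) = 0.01781.
Independent samples: SE of the difference = √(SE₁² + SE₂²) = √(0.0005161984 + 0.0003171961) = 0.02887.
z* for 90% confidence is 1.645, so the margin of error is 1.645 × 0.02887 = 0.04749.
Point estimate p̂₁ − p̂₂ = 0.4430 − 0.5030 = -0.0600.
-0.0600 ± 0.04749 → (-0.1075, -0.0125).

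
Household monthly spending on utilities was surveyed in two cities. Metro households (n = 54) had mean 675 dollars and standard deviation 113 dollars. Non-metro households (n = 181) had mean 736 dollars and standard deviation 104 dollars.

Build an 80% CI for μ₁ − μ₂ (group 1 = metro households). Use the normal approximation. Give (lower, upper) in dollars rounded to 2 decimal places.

SE₁ = s₁/√n₁ = 113/√54 = 15.3774; SE₂ = 104/√181 = 7.7303.
Independent samples, unequal variances: SE_diff = √(SE₁² + SE₂²) = √(236.46443076 + 59.75753809) = 17.2111.
z* = 1.282, so margin of error = 1.282 × 17.2111 = 22.0646.
Difference in means = 675 − 736 = -61.0000.
-61.0000 ± 22.0646 → (-83.06, -38.94).

(-83.06, -38.94)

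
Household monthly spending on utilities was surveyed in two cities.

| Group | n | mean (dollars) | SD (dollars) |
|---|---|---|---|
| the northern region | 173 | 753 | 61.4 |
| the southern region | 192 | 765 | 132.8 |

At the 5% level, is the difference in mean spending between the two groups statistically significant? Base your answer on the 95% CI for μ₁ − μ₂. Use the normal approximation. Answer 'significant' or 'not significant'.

not significant

SE₁ = s₁/√n₁ = 61.4/√173 = 4.6682; SE₂ = 132.8/√192 = 9.5840.
Independent samples, unequal variances: SE_diff = √(SE₁² + SE₂²) = √(21.79209124 + 91.853056) = 10.6604.
z* = 1.960, so margin of error = 1.960 × 10.6604 = 20.8944.
Difference in means = 753 − 765 = -12.0000.
-12.0000 ± 20.8944 → (-32.8944, 8.8944).
The interval (-32.8944, 8.8944) contains 0, so the difference is not significant.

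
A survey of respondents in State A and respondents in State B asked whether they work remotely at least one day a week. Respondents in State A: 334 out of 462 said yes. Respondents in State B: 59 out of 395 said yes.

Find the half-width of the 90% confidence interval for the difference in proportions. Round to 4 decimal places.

First, p̂₁ = 334/462 = 0.7229; p̂₂ = 59/395 = 0.1494.
The two standard errors are √(0.7229×0.2771/462) = 0.02082 and √(0.1494×0.8506/395) = 0.01794.
Because the samples are independent, SE_diff = √(0.02082² + 0.01794²) = 0.02748.
Using z* = 1.645 for 90%, ME = 1.645 × 0.02748 = 0.04520.

0.0452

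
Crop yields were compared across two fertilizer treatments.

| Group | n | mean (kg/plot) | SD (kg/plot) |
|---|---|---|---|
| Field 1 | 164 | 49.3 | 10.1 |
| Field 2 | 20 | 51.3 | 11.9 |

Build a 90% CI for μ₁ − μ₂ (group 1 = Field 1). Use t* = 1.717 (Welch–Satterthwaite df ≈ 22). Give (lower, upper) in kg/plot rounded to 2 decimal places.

(-6.77, 2.77)

Standard errors of each mean: 10.1/√164 = 0.7887 and 11.9/√20 = 2.6609.
SE(x̄₁ − x̄₂) = √(0.7887² + 2.6609²) = 2.7753 for independent samples with unequal variances.
With t* = 1.717, the margin is 1.717 × 2.7753 = 4.7652.
x̄₁ − x̄₂ = 49.3 − 51.3 = -2.0000; the interval is -2.0000 ± 4.7652 = (-6.77, 2.77).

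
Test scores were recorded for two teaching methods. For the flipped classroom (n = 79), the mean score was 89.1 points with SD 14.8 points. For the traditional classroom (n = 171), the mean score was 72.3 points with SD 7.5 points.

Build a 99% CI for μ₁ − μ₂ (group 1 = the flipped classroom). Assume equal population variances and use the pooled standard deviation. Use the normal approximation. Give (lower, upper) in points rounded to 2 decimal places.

(13.17, 20.43)

Pooled variance s_p² = [78·14.8² + 170·7.5²] / (79+171−2) = 107.4501, so s_p = 10.3658.
SE_diff = s_p·√(1/n₁ + 1/n₂) = 10.3658·√(1/79 + 1/171) = 1.4101.
z* = 2.576; margin = 2.576 × 1.4101 = 3.6324.
Difference = 89.1 − 72.3 = 16.8000.
16.8000 ± 3.6324 → (13.17, 20.43).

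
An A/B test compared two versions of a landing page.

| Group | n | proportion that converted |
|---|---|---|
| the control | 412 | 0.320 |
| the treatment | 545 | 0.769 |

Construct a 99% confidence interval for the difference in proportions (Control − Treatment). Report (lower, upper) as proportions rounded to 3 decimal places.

(-0.524, -0.374)

SE₁ = √(p̂₁(1−p̂₁)/n₁) = √(0.3200·0.6800/412) = 0.02298; SE₂ = √(0.7690·0.2310/545) = 0.01805.
Independent samples: SE of the difference = √(SE₁² + SE₂²) = √(0.0005280804 + 0.0003258025) = 0.02922.
z* for 99% confidence is 2.576, so the margin of error is 2.576 × 0.02922 = 0.07527.
Point estimate p̂₁ − p̂₂ = 0.3200 − 0.7690 = -0.4490.
-0.4490 ± 0.07527 → (-0.524, -0.374).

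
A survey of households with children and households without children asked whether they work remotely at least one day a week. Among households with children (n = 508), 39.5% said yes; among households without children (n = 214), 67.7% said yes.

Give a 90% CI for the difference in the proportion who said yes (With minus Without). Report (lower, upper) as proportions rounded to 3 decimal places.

(-0.346, -0.218)

The two standard errors are √(0.3950×0.6050/508) = 0.02169 and √(0.6770×0.3230/214) = 0.03197.
Because the samples are independent, SE_diff = √(0.02169² + 0.03197²) = 0.03863.
Using z* = 1.645 for 90%, ME = 1.645 × 0.03863 = 0.06355.
p̂₁ − p̂₂ = -0.2820; interval -0.2820 ± 0.06355 gives (-0.346, -0.218).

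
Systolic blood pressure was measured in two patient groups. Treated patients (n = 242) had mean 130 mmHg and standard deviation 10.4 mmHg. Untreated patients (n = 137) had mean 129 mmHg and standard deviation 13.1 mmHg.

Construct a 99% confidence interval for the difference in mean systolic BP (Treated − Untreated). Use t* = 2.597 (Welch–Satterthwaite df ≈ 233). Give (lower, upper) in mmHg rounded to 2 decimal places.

Standard errors of each mean: 10.4/√242 = 0.6685 and 13.1/√137 = 1.1192.
SE(x̄₁ − x̄₂) = √(0.6685² + 1.1192²) = 1.3036 for independent samples with unequal variances.
With t* = 2.597, the margin is 2.597 × 1.3036 = 3.3854.
x̄₁ − x̄₂ = 130 − 129 = 1.0000; the interval is 1.0000 ± 3.3854 = (-2.39, 4.39).

(-2.39, 4.39)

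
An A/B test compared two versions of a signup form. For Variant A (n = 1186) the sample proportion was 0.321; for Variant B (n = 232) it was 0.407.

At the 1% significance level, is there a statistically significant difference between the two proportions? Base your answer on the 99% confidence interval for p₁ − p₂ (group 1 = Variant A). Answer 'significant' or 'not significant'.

not significant

Each SE is √(p̂(1−p̂)/n): √(0.3210·0.6790/1186) = 0.01356 and √(0.4070·0.5930/232) = 0.03225.
SE(p̂₁ − p̂₂) = √(SE₁² + SE₂²) = √(0.0001838736 + 0.0010400625) = 0.03498, since the two samples are independent.
At 99% confidence z* = 2.576; margin = 2.576 × 0.03498 = 0.09011.
The difference is 0.3210 − 0.4070 = -0.0860, so the interval is -0.0860 ± 0.09011 = (-0.17611, 0.00411).
The interval (-0.17611, 0.00411) contains 0, so the difference is not significant.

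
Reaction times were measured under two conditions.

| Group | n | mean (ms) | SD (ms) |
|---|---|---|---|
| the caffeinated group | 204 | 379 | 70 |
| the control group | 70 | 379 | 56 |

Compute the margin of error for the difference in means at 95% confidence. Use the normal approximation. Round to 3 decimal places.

Standard errors of each mean: 70/√204 = 4.9010 and 56/√70 = 6.6933.
SE(x̄₁ − x̄₂) = √(4.9010² + 6.6933²) = 8.2958 for independent samples with unequal variances.
With z* = 1.960, the margin is 1.960 × 8.2958 = 16.2598.

16.260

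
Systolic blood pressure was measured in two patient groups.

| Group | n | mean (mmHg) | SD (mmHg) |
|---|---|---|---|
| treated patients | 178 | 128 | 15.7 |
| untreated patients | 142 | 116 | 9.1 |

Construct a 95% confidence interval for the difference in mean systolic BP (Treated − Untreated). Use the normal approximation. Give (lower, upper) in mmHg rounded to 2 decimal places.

Per-group SEs: s₁/√n₁ = 15.7/√178 = 1.1768, s₂/√n₂ = 9.1/√142 = 0.7637.
Unpooled SE of the difference: √(1.38485824 + 0.58323769) = 1.4029.
Margin of error = z* · SE = 1.960 × 1.4029 = 2.7497.
x̄₁ − x̄₂ = 128 − 116 = 12.0000.
CI: 12.0000 ± 2.7497 = (9.25, 14.75).

(9.25, 14.75)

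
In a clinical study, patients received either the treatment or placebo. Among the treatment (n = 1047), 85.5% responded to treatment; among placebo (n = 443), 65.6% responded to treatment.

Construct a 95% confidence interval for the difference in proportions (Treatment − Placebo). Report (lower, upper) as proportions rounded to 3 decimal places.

(0.150, 0.248)

SE₁ = √(p̂₁(1−p̂₁)/n₁) = √(0.8550·0.1450/1047) = 0.01088; SE₂ = √(0.6560·0.3440/443) = 0.02257.
Independent samples: SE of the difference = √(SE₁² + SE₂²) = √(0.0001183744 + 0.0005094049) = 0.02506.
z* for 95% confidence is 1.960, so the margin of error is 1.960 × 0.02506 = 0.04912.
Point estimate p̂₁ − p̂₂ = 0.8550 − 0.6560 = 0.1990.
0.1990 ± 0.04912 → (0.150, 0.248).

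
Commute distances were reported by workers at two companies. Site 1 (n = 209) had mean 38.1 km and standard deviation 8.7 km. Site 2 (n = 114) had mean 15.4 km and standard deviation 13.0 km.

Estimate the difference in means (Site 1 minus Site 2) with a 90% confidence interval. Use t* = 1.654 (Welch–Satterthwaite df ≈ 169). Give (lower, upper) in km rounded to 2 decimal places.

(20.45, 24.95)

Per-group SEs: s₁/√n₁ = 8.7/√209 = 0.6018, s₂/√n₂ = 13.0/√114 = 1.2176.
Unpooled SE of the difference: √(0.36216324 + 1.48254976) = 1.3582.
Margin of error = t* · SE = 1.654 × 1.3582 = 2.2465.
x̄₁ − x̄₂ = 38.1 − 15.4 = 22.7000.
CI: 22.7000 ± 2.2465 = (20.45, 24.95).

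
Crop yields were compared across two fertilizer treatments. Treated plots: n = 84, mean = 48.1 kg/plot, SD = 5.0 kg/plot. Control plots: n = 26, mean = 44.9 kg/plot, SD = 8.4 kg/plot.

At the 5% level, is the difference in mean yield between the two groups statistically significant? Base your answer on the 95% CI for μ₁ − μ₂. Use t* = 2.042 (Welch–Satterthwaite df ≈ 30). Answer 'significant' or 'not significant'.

not significant

Per-group SEs: s₁/√n₁ = 5.0/√84 = 0.5455, s₂/√n₂ = 8.4/√26 = 1.6474.
Unpooled SE of the difference: √(0.29757025 + 2.71392676) = 1.7354.
Margin of error = t* · SE = 2.042 × 1.7354 = 3.5437.
x̄₁ − x̄₂ = 48.1 − 44.9 = 3.2000.
CI: 3.2000 ± 3.5437 = (-0.3437, 6.7437).
The interval (-0.3437, 6.7437) contains 0, so the difference is not significant.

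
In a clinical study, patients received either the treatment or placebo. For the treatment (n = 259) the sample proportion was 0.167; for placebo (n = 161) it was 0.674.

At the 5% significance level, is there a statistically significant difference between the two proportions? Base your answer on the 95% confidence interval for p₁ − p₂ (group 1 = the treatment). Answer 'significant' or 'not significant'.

significant

SE₁ = √(p̂₁(1−p̂₁)/n₁) = √(0.1670·0.8330/259) = 0.02318; SE₂ = √(0.6740·0.3260/161) = 0.03694.
Independent samples: SE of the difference = √(SE₁² + SE₂²) = √(0.0005373124 + 0.0013645636) = 0.04361.
z* for 95% confidence is 1.960, so the margin of error is 1.960 × 0.04361 = 0.08548.
Point estimate p̂₁ − p̂₂ = 0.1670 − 0.6740 = -0.5070.
-0.5070 ± 0.08548 → (-0.59248, -0.42152).
The interval (-0.59248, -0.42152) does not contain 0, so the difference is significant.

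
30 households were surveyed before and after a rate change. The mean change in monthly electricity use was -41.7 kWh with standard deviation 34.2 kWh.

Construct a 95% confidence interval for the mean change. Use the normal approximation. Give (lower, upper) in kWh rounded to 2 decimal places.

This is a matched-pairs design, so SE = s_d/√n = 34.2/√30 = 6.2440.
Margin = 1.960 × 6.2440 = 12.2382; the interval is -41.7 ± 12.2382 = (-53.94, -29.46).

(-53.94, -29.46)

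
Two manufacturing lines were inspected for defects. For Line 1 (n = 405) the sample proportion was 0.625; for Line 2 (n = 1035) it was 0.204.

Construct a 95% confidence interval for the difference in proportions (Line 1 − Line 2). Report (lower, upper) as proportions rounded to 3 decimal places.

(0.368, 0.474)

SE₁ = √(p̂₁(1−p̂₁)/n₁) = √(0.6250·0.3750/405) = 0.02406; SE₂ = √(0.2040·0.7960/1035) = 0.01253.
Independent samples: SE of the difference = √(SE₁² + SE₂²) = √(0.0005788836 + 0.0001570009) = 0.02713.
z* for 95% confidence is 1.960, so the margin of error is 1.960 × 0.02713 = 0.05317.
Point estimate p̂₁ − p̂₂ = 0.6250 − 0.2040 = 0.4210.
0.4210 ± 0.05317 → (0.368, 0.474).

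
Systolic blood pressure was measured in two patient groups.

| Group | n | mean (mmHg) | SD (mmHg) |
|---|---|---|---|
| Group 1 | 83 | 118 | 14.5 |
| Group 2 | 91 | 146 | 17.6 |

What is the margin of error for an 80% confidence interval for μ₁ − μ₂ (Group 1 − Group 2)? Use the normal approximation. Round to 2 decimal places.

Standard errors of each mean: 14.5/√83 = 1.5916 and 17.6/√91 = 1.8450.
SE(x̄₁ − x̄₂) = √(1.5916² + 1.8450²) = 2.4366 for independent samples with unequal variances.
With z* = 1.282, the margin is 1.282 × 2.4366 = 3.1237.

3.12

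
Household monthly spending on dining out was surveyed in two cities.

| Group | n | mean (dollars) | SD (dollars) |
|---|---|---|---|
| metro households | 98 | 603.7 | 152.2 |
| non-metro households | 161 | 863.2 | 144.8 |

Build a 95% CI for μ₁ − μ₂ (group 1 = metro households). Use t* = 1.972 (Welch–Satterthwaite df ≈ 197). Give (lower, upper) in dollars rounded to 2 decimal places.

(-297.26, -221.74)

SE₁ = s₁/√n₁ = 152.2/√98 = 15.3745; SE₂ = 144.8/√161 = 11.4118.
Independent samples, unequal variances: SE_diff = √(SE₁² + SE₂²) = √(236.37525025 + 130.22917924) = 19.1469.
t* = 1.972, so margin of error = 1.972 × 19.1469 = 37.7577.
Difference in means = 603.7 − 863.2 = -259.5000.
-259.5000 ± 37.7577 → (-297.26, -221.74).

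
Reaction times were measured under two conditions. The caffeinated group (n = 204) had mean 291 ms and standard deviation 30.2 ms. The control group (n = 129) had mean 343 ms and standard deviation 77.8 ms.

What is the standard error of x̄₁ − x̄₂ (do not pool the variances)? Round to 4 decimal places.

Standard errors of each mean: 30.2/√204 = 2.1144 and 77.8/√129 = 6.8499.
SE(x̄₁ − x̄₂) = √(2.1144² + 6.8499²) = 7.1688 for independent samples with unequal variances.

7.1688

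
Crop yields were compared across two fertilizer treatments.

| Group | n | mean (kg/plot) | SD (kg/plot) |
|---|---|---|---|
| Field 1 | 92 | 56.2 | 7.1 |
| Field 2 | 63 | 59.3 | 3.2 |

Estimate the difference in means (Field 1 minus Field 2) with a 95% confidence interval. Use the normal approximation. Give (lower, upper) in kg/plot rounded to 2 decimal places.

(-4.75, -1.45)

SE₁ = s₁/√n₁ = 7.1/√92 = 0.7402; SE₂ = 3.2/√63 = 0.4032.
Independent samples, unequal variances: SE_diff = √(SE₁² + SE₂²) = √(0.54789604 + 0.16257024) = 0.8429.
z* = 1.960, so margin of error = 1.960 × 0.8429 = 1.6521.
Difference in means = 56.2 − 59.3 = -3.1000.
-3.1000 ± 1.6521 → (-4.75, -1.45).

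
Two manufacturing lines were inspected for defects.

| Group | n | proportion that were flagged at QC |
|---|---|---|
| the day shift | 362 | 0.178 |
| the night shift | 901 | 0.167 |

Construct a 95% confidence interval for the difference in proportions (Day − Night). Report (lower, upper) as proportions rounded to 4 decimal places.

SE₁ = √(p̂₁(1−p̂₁)/n₁) = √(0.1780·0.8220/362) = 0.02010; SE₂ = √(0.1670·0.8330/901) = 0.01243.
Independent samples: SE of the difference = √(SE₁² + SE₂²) = √(0.00040401 + 0.0001545049) = 0.02363.
z* for 95% confidence is 1.960, so the margin of error is 1.960 × 0.02363 = 0.04631.
Point estimate p̂₁ − p̂₂ = 0.1780 − 0.1670 = 0.0110.
0.0110 ± 0.04631 → (-0.0353, 0.0573).

(-0.0353, 0.0573)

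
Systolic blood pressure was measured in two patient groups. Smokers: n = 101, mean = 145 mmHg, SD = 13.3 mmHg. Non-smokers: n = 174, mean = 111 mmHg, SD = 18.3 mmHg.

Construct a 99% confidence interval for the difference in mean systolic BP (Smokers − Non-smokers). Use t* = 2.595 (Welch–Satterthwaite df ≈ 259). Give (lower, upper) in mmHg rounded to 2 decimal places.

Per-group SEs: s₁/√n₁ = 13.3/√101 = 1.3234, s₂/√n₂ = 18.3/√174 = 1.3873.
Unpooled SE of the difference: √(1.75138756 + 1.92460129) = 1.9173.
Margin of error = t* · SE = 2.595 × 1.9173 = 4.9754.
x̄₁ − x̄₂ = 145 − 111 = 34.0000.
CI: 34.0000 ± 4.9754 = (29.02, 38.98).

(29.02, 38.98)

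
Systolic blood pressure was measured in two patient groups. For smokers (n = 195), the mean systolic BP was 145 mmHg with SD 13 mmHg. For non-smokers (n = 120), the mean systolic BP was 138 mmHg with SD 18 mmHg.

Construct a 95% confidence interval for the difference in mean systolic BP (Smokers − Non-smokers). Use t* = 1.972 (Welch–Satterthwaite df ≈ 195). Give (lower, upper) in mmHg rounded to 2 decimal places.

SE₁ = s₁/√n₁ = 13/√195 = 0.9309; SE₂ = 18/√120 = 1.6432.
Independent samples, unequal variances: SE_diff = √(SE₁² + SE₂²) = √(0.86657481 + 2.70010624) = 1.8886.
t* = 1.972, so margin of error = 1.972 × 1.8886 = 3.7243.
Difference in means = 145 − 138 = 7.0000.
7.0000 ± 3.7243 → (3.28, 10.72).

(3.28, 10.72)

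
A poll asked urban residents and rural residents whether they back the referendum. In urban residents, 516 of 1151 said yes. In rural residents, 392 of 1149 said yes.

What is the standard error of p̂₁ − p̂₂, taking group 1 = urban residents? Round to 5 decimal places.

p̂₁ = 516/1151 = 0.4483 and p̂₂ = 392/1149 = 0.3412.
SE₁ = √(p̂₁(1−p̂₁)/n₁) = √(0.4483·0.5517/1151) = 0.01466; SE₂ = √(0.3412·0.6588/1149) = 0.01399.
Independent samples: SE of the difference = √(SE₁² + SE₂²) = √(0.0002149156 + 0.0001957201) = 0.02026.

0.02026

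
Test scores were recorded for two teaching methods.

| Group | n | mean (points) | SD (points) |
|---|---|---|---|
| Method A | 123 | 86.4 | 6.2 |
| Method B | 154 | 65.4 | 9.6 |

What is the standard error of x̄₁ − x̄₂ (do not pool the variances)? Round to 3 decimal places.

Standard errors of each mean: 6.2/√123 = 0.5590 and 9.6/√154 = 0.7736.
SE(x̄₁ − x̄₂) = √(0.5590² + 0.7736²) = 0.9544 for independent samples with unequal variances.

0.954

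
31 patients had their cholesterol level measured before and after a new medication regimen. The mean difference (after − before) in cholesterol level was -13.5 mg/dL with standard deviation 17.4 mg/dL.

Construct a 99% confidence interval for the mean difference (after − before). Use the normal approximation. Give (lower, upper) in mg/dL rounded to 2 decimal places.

(-21.55, -5.45)

This is a matched-pairs design, so SE = s_d/√n = 17.4/√31 = 3.1251.
Margin = 2.576 × 3.1251 = 8.0503; the interval is -13.5 ± 8.0503 = (-21.55, -5.45).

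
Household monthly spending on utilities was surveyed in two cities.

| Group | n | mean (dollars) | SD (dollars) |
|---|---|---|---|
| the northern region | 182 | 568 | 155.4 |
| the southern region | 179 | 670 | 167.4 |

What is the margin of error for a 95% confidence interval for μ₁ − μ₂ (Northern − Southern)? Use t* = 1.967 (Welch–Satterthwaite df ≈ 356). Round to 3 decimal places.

Per-group SEs: s₁/√n₁ = 155.4/√182 = 11.5190, s₂/√n₂ = 167.4/√179 = 12.5121.
Unpooled SE of the difference: √(132.687361 + 156.55264641) = 17.0071.
Margin of error = t* · SE = 1.967 × 17.0071 = 33.4530.

33.453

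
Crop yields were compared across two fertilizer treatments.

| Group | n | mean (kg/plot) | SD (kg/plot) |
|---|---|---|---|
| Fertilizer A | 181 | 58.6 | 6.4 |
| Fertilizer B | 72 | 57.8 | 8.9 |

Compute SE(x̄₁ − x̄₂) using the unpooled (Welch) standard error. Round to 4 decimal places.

SE₁ = s₁/√n₁ = 6.4/√181 = 0.4757; SE₂ = 8.9/√72 = 1.0489.
Independent samples, unequal variances: SE_diff = √(SE₁² + SE₂²) = √(0.22629049 + 1.10019121) = 1.1517.

1.1517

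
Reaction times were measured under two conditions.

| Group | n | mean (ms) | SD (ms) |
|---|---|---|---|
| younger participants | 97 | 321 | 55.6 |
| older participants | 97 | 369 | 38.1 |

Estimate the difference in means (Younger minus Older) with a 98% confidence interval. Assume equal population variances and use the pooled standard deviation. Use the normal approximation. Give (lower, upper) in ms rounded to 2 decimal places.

s_p = √[((n₁−1)s₁² + (n₂−1)s₂²)/(n₁+n₂−2)] = √[(96·55.6² + 96·38.1²)/192] = 47.6601.
SE = 47.6601·√(1/97 + 1/97) = 6.8436.
With z* = 2.326, margin = 2.326 × 6.8436 = 15.9182.
x̄₁ − x̄₂ = 321 − 369 = -48.0000; interval -48.0000 ± 15.9182 = (-63.92, -32.08).

(-63.92, -32.08)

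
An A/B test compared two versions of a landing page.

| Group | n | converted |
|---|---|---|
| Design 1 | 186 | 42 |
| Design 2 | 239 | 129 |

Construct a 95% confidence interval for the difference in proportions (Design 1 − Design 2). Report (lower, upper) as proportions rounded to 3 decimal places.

p̂₁ = 42/186 = 0.2258 and p̂₂ = 129/239 = 0.5397.
SE₁ = √(p̂₁(1−p̂₁)/n₁) = √(0.2258·0.7742/186) = 0.03066; SE₂ = √(0.5397·0.4603/239) = 0.03224.
Independent samples: SE of the difference = √(SE₁² + SE₂²) = √(0.0009400356 + 0.0010394176) = 0.04449.
z* for 95% confidence is 1.960, so the margin of error is 1.960 × 0.04449 = 0.08720.
Point estimate p̂₁ − p̂₂ = 0.2258 − 0.5397 = -0.3139.
-0.3139 ± 0.08720 → (-0.401, -0.227).

(-0.401, -0.227)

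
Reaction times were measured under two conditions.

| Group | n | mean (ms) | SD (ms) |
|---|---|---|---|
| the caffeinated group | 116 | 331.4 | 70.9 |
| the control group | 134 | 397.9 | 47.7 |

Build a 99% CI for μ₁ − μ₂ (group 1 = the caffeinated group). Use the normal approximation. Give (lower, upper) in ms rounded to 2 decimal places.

Standard errors of each mean: 70.9/√116 = 6.5829 and 47.7/√134 = 4.1207.
SE(x̄₁ − x̄₂) = √(6.5829² + 4.1207²) = 7.7663 for independent samples with unequal variances.
With z* = 2.576, the margin is 2.576 × 7.7663 = 20.0060.
x̄₁ − x̄₂ = 331.4 − 397.9 = -66.5000; the interval is -66.5000 ± 20.0060 = (-86.51, -46.49).

(-86.51, -46.49)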